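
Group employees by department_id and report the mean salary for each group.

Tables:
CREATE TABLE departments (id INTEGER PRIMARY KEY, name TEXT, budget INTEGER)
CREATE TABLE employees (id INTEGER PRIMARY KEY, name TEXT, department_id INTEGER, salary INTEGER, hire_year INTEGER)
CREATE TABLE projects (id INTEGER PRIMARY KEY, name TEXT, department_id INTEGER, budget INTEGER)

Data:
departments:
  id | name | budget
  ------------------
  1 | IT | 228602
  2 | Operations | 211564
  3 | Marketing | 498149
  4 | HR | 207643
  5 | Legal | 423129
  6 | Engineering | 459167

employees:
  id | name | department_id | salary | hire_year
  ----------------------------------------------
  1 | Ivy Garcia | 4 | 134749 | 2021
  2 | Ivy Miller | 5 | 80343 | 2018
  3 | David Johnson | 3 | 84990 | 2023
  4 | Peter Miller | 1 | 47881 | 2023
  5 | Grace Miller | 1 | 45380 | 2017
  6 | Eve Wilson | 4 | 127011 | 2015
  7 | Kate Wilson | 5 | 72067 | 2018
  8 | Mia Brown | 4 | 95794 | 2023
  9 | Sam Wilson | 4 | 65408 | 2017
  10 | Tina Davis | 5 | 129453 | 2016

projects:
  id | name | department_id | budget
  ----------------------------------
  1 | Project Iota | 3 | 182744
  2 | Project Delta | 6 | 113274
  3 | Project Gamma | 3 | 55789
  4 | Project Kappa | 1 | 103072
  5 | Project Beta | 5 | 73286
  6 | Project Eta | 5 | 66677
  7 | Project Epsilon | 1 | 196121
SELECT department_id, AVG(salary) AS avg_salary FROM employees GROUP BY department_id

Execution result:
department_id | avg_salary
1 | 46630.50
3 | 84990.00
4 | 105740.50
5 | 93954.33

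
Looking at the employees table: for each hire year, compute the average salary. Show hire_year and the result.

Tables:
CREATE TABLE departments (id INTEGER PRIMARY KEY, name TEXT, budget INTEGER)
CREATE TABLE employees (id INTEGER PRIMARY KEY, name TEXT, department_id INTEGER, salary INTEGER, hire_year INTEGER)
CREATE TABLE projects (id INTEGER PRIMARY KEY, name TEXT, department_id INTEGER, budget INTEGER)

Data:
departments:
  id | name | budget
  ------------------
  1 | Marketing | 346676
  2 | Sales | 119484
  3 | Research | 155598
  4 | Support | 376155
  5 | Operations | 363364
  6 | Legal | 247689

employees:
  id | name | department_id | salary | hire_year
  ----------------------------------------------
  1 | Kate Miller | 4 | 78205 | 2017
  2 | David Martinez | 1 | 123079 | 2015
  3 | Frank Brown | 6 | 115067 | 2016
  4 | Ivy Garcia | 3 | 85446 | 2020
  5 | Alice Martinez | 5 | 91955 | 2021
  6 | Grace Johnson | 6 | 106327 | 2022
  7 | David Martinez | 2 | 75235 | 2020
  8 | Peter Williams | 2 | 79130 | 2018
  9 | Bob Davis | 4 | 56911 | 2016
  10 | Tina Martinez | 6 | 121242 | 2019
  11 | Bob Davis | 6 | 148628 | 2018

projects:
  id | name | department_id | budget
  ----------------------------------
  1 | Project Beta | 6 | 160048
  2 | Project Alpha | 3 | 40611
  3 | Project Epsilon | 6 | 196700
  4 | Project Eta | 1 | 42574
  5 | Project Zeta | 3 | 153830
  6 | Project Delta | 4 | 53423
SELECT hire_year, AVG(salary) AS avg_salary FROM employees GROUP BY hire_year

Execution result:
hire_year | avg_salary
2015 | 123079.00
2016 | 85989.00
2017 | 78205.00
2018 | 113879.00
2019 | 121242.00
2020 | 80340.50
2021 | 91955.00
2022 | 106327.00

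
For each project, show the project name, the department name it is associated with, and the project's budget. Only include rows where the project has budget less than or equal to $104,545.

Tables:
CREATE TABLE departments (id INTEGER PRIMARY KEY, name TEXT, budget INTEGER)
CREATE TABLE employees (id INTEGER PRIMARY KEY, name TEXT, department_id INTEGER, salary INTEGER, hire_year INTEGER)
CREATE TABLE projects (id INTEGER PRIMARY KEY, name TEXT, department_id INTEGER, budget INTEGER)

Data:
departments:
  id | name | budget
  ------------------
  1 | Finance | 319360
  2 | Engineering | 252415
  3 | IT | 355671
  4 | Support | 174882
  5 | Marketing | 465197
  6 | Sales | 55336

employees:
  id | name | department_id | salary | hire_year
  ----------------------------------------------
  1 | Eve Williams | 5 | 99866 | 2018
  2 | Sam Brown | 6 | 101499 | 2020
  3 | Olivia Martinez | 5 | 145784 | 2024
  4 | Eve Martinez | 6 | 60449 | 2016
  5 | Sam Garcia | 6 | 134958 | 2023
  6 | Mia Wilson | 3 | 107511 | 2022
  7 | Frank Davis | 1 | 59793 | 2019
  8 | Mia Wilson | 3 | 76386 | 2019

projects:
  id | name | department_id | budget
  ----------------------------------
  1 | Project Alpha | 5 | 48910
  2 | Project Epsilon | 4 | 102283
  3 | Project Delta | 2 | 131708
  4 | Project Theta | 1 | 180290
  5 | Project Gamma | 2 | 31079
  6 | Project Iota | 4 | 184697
SELECT c.name, p.name AS department, c.budget FROM projects c JOIN departments p ON c.department_id = p.id WHERE c.budget <= 104545

Execution result:
name | department | budget
Project Alpha | Marketing | 48910
Project Epsilon | Support | 102283
Project Gamma | Engineering | 31079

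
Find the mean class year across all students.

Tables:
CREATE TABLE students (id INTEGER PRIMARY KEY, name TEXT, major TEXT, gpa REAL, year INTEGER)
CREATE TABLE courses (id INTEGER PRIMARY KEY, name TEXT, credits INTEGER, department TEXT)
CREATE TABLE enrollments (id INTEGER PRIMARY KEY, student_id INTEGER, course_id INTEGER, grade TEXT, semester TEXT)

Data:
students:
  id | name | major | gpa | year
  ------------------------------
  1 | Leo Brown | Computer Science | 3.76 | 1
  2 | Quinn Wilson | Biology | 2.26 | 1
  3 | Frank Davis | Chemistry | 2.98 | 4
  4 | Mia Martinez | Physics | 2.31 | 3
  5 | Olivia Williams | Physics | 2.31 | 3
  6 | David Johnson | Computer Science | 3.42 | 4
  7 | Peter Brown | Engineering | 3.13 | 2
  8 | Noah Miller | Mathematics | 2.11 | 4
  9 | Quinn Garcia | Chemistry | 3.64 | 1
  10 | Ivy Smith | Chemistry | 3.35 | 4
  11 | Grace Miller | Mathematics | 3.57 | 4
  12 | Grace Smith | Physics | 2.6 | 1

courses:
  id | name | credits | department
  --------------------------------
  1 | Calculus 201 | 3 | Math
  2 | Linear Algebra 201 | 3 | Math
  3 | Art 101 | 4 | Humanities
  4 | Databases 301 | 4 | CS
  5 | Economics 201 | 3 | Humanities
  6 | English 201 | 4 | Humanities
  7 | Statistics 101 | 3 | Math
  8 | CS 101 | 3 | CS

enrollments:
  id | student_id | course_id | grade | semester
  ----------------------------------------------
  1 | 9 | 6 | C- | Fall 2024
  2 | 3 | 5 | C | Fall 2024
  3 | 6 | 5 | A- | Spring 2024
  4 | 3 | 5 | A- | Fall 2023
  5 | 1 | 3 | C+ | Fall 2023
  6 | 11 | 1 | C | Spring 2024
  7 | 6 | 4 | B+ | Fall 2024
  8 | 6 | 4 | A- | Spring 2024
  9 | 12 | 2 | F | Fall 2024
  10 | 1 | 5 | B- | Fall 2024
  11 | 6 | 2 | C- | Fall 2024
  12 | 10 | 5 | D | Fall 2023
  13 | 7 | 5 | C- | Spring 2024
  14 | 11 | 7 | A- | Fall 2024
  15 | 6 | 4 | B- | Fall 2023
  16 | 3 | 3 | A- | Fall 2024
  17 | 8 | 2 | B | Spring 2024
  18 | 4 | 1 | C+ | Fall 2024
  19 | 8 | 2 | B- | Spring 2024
SELECT AVG(year) FROM students

Execution result:
2.67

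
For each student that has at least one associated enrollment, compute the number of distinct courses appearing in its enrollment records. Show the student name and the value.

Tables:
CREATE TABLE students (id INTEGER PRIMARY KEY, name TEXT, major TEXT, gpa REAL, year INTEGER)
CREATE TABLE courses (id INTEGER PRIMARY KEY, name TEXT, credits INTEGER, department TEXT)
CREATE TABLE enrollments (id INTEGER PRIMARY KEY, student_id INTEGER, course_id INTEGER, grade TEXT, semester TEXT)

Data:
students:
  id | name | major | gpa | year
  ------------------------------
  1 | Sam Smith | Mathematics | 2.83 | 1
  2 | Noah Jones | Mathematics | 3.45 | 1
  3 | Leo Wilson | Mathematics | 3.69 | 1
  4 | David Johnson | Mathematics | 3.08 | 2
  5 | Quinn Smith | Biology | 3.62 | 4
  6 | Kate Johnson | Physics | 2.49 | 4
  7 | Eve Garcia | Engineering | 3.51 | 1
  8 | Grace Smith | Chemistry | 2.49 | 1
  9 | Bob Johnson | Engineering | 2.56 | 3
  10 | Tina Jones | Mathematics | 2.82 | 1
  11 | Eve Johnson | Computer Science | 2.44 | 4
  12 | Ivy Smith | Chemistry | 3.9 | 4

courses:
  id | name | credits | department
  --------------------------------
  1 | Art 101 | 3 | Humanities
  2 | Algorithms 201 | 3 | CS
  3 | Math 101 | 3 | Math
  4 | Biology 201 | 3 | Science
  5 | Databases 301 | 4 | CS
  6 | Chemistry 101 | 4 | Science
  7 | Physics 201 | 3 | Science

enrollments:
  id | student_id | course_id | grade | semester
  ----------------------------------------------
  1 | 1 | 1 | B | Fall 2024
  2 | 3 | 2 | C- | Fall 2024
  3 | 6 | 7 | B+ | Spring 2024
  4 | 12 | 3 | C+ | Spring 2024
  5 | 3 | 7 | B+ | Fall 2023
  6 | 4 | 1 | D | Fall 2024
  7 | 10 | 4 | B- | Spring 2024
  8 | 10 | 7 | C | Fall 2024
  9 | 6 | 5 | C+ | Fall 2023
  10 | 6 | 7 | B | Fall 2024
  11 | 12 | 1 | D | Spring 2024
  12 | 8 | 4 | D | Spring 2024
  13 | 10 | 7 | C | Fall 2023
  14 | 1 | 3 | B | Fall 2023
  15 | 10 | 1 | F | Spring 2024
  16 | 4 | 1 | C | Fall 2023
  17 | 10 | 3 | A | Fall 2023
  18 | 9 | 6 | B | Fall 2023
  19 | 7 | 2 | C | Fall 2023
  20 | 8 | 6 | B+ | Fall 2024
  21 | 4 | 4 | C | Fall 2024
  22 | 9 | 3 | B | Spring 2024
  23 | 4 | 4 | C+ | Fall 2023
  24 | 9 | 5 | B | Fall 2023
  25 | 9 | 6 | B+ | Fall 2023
SELECT p.name, COUNT(DISTINCT c.course_id) AS distinct_course_count FROM enrollments c JOIN students p ON c.student_id = p.id GROUP BY p.id, p.name

Execution result:
name | distinct_course_count
Sam Smith | 2
Leo Wilson | 2
David Johnson | 2
Kate Johnson | 2
Eve Garcia | 1
Grace Smith | 2
Bob Johnson | 3
Tina Jones | 4
Ivy Smith | 2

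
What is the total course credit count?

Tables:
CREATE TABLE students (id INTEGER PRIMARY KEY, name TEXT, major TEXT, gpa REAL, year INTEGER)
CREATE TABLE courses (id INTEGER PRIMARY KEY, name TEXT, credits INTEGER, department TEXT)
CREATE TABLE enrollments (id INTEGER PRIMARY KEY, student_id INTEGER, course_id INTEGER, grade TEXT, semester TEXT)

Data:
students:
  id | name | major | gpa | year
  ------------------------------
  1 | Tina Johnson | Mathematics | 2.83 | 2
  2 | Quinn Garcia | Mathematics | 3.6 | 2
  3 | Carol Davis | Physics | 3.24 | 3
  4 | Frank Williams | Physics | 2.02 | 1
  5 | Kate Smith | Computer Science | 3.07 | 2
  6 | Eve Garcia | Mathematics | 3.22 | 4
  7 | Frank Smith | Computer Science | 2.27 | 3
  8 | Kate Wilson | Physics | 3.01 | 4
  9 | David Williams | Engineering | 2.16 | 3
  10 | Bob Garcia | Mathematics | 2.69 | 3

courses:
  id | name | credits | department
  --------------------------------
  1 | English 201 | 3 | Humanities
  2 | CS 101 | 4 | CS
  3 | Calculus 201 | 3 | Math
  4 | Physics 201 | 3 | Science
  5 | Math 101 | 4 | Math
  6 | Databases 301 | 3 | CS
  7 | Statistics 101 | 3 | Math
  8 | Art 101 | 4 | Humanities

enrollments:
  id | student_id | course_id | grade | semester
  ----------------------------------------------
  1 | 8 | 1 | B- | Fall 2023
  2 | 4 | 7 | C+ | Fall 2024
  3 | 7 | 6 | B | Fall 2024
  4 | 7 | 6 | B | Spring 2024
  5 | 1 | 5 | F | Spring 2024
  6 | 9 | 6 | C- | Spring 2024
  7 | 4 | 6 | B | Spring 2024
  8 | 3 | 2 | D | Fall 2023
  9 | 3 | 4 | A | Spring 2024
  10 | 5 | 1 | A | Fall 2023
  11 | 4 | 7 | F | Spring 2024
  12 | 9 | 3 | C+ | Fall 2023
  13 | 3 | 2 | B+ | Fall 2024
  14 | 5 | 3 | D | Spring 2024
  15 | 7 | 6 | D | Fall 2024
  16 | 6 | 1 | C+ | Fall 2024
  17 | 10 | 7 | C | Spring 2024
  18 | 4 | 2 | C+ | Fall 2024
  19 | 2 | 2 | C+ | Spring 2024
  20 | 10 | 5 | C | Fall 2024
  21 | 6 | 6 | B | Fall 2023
SELECT SUM(credits) FROM courses

Execution result:
27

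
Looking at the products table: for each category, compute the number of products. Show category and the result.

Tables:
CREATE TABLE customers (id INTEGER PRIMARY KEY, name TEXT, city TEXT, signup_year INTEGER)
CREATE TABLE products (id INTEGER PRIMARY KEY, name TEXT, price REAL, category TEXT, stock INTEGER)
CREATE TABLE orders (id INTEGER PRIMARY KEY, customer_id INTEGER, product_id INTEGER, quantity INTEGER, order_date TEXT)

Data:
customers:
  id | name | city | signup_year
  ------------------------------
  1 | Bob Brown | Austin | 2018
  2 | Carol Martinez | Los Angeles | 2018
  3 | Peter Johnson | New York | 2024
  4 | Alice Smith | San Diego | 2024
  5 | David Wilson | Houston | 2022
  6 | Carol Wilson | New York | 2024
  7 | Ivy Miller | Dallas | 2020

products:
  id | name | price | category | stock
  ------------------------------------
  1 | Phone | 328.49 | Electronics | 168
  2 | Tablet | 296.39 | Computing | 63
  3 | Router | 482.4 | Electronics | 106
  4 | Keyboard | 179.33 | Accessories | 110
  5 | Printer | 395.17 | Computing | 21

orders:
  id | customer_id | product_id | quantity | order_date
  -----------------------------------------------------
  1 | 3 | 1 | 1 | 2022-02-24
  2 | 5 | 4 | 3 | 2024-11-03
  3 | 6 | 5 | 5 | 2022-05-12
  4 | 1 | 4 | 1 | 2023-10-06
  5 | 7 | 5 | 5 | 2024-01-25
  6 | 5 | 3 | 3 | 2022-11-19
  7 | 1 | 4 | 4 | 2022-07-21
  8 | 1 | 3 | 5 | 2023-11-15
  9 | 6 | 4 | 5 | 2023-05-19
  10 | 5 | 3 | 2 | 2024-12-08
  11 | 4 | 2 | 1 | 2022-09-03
SELECT category, COUNT(*) AS n FROM products GROUP BY category

Execution result:
category | n
Accessories | 1
Computing | 2
Electronics | 2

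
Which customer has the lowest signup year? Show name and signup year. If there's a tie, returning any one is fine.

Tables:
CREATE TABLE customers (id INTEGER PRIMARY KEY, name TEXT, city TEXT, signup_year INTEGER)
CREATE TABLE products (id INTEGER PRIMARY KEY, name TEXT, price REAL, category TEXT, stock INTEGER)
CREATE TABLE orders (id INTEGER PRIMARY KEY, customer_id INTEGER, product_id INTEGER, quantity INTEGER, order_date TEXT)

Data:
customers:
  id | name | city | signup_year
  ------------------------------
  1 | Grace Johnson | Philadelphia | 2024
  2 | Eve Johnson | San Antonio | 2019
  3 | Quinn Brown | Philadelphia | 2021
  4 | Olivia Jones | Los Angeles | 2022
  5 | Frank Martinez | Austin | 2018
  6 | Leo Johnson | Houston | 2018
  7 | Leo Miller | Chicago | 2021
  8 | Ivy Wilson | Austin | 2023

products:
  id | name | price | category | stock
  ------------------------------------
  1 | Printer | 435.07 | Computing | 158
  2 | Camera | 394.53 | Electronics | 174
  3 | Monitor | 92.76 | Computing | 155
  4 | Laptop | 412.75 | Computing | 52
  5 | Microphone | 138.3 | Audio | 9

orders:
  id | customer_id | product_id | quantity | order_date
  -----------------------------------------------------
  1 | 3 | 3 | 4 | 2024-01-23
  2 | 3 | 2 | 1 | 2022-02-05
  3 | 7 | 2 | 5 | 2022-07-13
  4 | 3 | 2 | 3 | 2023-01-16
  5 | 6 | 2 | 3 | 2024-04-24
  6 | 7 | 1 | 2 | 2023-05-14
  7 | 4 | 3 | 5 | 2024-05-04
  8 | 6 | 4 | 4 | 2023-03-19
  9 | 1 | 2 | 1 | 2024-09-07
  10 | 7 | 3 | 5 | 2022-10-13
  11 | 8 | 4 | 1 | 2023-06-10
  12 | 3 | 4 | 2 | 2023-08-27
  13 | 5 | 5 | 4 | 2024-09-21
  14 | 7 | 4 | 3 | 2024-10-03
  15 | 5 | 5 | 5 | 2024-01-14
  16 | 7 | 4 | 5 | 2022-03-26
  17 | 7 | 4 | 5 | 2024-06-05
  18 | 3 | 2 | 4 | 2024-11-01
SELECT name, signup_year FROM customers ORDER BY signup_year ASC LIMIT 1

Execution result:
name | signup_year
Frank Martinez | 2018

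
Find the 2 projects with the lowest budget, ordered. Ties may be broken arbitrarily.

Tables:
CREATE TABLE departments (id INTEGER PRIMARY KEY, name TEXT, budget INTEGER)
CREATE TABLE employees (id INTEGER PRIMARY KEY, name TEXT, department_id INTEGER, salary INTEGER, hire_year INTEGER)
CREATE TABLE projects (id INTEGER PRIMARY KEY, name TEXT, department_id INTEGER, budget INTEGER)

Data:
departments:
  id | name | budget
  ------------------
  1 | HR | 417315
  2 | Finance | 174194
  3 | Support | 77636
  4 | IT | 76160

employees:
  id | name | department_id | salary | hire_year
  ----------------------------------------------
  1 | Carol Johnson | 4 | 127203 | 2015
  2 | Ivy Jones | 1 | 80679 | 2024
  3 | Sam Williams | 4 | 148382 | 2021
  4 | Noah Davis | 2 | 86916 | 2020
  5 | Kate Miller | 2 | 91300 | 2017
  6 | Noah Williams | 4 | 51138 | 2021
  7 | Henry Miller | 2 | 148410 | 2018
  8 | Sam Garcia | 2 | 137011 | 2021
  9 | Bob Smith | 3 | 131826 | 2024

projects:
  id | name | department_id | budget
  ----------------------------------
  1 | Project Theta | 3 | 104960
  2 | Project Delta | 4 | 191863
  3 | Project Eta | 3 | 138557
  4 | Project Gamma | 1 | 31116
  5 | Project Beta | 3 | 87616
SELECT name, budget FROM projects ORDER BY budget ASC LIMIT 2

Execution result:
name | budget
Project Gamma | 31116
Project Beta | 87616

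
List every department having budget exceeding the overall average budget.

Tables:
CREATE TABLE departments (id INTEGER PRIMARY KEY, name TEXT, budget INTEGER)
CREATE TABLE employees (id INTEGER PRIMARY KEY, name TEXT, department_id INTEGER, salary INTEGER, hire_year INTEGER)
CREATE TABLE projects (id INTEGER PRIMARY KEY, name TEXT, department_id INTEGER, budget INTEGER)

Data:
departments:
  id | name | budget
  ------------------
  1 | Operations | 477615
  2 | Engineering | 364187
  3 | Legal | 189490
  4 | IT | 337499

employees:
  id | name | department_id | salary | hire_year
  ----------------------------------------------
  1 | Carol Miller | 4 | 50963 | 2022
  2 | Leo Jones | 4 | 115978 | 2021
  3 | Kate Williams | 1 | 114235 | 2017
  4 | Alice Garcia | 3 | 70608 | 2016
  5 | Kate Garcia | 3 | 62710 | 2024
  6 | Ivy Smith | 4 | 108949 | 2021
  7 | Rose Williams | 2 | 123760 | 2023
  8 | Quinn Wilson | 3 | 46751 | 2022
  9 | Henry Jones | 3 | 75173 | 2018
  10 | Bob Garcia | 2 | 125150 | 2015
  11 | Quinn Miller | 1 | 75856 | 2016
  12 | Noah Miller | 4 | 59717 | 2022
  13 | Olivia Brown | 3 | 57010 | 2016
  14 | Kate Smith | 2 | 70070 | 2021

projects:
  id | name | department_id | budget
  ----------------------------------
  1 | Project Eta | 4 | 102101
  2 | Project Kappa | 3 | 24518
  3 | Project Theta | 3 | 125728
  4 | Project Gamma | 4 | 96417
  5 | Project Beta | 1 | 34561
SELECT name, budget FROM departments WHERE budget > (SELECT AVG(budget) FROM departments)

Execution result:
name | budget
Operations | 477615
Engineering | 364187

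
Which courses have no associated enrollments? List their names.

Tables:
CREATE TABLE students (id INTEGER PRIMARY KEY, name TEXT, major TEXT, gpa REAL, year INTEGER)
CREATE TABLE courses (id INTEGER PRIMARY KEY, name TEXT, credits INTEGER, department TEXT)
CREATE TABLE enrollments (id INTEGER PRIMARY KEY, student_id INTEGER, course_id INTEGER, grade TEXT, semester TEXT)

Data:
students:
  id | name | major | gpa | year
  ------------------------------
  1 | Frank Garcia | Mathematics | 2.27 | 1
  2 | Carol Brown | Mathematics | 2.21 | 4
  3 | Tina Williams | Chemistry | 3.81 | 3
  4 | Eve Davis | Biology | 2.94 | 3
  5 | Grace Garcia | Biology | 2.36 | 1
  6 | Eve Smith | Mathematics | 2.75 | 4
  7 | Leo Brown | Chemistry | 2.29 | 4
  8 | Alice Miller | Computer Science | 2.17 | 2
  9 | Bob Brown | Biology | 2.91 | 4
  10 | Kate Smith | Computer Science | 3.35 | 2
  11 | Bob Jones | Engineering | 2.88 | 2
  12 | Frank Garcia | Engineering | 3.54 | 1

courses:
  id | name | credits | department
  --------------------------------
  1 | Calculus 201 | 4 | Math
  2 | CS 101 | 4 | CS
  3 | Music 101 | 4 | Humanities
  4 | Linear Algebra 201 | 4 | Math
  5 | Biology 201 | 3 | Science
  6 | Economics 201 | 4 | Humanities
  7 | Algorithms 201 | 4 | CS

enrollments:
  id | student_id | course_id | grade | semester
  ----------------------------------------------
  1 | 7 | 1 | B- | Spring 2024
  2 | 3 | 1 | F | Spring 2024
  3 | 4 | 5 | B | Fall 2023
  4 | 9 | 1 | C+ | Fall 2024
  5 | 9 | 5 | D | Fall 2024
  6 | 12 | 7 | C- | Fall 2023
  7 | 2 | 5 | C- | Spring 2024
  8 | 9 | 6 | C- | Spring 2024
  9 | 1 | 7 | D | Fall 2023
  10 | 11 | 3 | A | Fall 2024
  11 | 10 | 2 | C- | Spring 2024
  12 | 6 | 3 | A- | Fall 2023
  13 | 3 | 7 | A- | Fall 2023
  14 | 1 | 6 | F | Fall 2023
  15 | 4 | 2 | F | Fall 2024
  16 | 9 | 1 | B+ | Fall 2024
SELECT p.name FROM courses p LEFT JOIN enrollments c ON c.course_id = p.id WHERE c.id IS NULL

Execution result:
Linear Algebra 201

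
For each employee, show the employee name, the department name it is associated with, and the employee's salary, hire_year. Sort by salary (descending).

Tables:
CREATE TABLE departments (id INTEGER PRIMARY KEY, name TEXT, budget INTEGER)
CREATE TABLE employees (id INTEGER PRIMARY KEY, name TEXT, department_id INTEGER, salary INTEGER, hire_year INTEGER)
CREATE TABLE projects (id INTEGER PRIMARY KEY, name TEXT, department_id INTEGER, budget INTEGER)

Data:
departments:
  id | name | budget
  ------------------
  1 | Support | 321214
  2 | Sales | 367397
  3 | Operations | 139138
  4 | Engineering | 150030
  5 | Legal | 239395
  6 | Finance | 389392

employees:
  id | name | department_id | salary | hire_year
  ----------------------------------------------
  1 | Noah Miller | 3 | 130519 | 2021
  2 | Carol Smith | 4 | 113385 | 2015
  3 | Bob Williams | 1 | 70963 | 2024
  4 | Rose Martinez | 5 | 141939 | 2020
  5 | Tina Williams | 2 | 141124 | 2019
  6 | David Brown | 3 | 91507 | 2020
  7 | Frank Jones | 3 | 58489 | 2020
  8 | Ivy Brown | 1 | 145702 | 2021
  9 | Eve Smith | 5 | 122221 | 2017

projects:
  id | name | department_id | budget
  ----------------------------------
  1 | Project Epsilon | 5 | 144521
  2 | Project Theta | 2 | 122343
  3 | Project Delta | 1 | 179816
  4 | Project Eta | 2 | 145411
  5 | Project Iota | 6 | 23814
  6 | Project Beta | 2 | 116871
SELECT c.name, p.name AS department, c.salary, c.hire_year FROM employees c JOIN departments p ON c.department_id = p.id ORDER BY c.salary DESC

Execution result:
name | department | salary | hire_year
Ivy Brown | Support | 145702 | 2021
Rose Martinez | Legal | 141939 | 2020
Tina Williams | Sales | 141124 | 2019
Noah Miller | Operations | 130519 | 2021
Eve Smith | Legal | 122221 | 2017
Carol Smith | Engineering | 113385 | 2015
David Brown | Operations | 91507 | 2020
Bob Williams | Support | 70963 | 2024
Frank Jones | Operations | 58489 | 2020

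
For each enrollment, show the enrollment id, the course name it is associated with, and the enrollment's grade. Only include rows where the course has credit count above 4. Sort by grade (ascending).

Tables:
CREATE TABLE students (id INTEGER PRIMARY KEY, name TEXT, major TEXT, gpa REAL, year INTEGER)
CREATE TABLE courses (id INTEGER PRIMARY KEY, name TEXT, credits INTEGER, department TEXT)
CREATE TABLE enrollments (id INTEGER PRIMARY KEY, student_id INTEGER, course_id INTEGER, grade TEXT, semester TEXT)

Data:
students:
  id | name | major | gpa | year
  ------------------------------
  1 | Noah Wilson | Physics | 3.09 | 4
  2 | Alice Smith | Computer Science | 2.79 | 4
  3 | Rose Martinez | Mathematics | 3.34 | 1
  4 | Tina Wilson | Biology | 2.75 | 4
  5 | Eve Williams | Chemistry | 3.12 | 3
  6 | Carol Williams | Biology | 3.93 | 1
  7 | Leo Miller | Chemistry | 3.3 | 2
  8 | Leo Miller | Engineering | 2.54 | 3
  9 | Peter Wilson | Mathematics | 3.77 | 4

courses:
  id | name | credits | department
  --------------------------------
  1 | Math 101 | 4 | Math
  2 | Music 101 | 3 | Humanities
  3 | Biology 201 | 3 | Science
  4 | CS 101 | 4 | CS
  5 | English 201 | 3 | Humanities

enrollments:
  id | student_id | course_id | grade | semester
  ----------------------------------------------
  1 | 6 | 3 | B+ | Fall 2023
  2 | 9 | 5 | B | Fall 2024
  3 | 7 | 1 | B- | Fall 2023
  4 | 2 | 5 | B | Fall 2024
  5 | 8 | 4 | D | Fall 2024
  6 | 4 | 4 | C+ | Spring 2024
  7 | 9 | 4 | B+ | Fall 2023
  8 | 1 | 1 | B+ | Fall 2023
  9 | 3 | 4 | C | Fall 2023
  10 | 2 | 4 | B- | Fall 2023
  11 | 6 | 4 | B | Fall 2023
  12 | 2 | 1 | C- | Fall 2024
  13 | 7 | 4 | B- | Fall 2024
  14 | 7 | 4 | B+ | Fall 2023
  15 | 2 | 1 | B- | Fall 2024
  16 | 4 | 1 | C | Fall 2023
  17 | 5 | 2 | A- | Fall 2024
SELECT c.id, p.name AS course, c.grade FROM enrollments c JOIN courses p ON c.course_id = p.id WHERE p.credits > 4 ORDER BY c.grade ASC

Execution result:
(no rows)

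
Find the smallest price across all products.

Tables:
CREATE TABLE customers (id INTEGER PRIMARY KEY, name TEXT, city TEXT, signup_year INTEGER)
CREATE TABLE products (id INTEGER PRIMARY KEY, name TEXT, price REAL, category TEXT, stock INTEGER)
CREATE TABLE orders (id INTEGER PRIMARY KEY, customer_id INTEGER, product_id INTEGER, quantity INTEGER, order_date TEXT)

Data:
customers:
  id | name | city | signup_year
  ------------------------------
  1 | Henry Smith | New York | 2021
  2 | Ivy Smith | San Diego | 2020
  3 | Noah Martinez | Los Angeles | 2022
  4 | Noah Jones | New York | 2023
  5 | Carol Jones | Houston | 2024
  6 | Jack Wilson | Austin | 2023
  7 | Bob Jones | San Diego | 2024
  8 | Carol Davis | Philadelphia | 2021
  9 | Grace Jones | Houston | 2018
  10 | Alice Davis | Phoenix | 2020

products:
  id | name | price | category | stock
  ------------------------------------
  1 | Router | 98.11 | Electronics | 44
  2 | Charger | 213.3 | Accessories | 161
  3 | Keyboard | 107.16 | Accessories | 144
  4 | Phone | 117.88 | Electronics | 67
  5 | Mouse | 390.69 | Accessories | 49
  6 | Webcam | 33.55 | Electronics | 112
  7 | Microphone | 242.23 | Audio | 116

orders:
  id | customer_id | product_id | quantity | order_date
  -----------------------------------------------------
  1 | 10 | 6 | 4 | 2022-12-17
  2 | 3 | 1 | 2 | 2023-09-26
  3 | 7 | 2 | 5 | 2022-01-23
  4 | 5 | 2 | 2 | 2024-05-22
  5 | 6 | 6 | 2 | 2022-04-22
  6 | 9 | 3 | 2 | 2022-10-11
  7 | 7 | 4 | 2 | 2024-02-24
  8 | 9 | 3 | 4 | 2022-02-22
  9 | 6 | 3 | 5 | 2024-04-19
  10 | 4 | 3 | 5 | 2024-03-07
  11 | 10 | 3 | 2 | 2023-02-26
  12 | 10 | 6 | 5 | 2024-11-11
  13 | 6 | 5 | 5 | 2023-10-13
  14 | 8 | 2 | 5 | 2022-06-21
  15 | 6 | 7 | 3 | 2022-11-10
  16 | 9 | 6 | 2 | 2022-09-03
SELECT MIN(price) FROM products

Execution result:
33.55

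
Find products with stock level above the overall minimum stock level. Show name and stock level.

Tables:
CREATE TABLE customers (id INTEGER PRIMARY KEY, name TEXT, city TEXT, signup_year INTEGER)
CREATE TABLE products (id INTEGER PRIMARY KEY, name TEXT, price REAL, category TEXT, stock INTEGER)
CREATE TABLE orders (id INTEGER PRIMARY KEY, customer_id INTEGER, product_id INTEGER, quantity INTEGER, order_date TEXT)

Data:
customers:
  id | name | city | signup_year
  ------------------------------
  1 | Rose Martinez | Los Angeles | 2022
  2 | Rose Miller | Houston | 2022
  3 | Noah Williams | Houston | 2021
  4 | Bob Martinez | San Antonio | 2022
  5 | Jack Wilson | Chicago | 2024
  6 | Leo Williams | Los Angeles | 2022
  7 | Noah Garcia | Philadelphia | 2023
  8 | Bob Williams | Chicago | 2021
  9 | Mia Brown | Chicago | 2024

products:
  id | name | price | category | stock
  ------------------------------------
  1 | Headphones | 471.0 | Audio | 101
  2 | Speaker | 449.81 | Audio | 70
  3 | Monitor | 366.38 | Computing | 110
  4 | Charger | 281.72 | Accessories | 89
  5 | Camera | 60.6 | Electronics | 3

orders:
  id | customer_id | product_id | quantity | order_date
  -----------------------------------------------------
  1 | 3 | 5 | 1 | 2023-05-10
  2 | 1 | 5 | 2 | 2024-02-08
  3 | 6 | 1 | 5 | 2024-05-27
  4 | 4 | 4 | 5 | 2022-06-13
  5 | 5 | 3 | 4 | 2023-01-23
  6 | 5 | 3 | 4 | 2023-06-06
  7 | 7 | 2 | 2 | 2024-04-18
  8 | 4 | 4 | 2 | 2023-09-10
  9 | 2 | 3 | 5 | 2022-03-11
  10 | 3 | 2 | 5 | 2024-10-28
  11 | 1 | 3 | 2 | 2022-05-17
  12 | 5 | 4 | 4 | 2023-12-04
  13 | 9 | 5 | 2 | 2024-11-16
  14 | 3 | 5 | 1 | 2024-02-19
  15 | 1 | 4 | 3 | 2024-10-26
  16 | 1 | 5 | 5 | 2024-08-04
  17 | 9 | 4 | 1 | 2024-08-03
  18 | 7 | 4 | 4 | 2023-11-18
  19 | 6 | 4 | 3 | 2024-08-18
SELECT name, stock FROM products WHERE stock > (SELECT MIN(stock) FROM products)

Execution result:
name | stock
Headphones | 101
Speaker | 70
Monitor | 110
Charger | 89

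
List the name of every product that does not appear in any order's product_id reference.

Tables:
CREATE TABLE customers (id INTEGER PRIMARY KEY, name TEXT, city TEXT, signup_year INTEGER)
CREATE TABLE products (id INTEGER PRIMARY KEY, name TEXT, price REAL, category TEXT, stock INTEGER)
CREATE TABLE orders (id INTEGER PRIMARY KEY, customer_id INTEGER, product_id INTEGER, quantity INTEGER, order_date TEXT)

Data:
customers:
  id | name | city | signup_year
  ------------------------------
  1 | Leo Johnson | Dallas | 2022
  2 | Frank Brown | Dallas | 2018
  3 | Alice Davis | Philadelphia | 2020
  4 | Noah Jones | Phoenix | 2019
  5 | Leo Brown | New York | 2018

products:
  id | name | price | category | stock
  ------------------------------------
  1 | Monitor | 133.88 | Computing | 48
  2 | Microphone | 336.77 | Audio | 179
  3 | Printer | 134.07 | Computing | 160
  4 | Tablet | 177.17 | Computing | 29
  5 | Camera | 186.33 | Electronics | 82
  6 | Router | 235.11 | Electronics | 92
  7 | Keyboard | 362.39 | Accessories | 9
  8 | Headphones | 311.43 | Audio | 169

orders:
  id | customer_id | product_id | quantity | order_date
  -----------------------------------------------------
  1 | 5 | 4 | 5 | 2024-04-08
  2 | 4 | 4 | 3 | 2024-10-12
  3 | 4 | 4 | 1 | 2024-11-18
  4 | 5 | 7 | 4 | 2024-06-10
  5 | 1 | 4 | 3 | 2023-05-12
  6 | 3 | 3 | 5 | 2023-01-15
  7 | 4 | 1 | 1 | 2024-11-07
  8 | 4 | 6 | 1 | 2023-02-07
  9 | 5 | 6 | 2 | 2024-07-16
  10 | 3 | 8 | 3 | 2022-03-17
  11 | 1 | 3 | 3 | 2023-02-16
SELECT p.name FROM products p LEFT JOIN orders c ON c.product_id = p.id WHERE c.id IS NULL

Execution result:
name
Microphone
Camera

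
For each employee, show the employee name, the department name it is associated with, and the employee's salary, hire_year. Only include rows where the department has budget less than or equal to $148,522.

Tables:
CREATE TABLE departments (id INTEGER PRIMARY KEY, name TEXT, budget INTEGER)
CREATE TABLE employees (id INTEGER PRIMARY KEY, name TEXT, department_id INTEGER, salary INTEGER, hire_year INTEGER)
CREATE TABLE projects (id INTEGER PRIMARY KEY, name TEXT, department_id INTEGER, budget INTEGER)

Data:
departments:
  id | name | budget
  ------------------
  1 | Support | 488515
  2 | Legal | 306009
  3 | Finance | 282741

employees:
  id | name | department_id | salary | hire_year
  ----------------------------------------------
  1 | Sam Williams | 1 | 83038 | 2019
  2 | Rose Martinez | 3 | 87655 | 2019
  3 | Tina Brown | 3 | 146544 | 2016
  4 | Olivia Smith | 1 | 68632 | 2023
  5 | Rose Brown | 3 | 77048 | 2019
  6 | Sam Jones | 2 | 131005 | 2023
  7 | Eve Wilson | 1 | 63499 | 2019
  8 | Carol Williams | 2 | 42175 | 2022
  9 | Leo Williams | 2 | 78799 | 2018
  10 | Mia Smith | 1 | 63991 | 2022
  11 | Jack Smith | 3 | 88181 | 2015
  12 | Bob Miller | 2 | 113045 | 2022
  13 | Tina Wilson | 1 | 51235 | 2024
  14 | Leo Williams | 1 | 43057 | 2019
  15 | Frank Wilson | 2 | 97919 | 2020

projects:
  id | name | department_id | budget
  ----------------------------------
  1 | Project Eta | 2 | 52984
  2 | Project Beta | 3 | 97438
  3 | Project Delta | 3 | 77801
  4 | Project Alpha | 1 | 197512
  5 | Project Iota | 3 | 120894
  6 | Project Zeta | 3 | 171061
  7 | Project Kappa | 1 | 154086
SELECT c.name, p.name AS department, c.salary, c.hire_year FROM employees c JOIN departments p ON c.department_id = p.id WHERE p.budget <= 148522

Execution result:
(no rows)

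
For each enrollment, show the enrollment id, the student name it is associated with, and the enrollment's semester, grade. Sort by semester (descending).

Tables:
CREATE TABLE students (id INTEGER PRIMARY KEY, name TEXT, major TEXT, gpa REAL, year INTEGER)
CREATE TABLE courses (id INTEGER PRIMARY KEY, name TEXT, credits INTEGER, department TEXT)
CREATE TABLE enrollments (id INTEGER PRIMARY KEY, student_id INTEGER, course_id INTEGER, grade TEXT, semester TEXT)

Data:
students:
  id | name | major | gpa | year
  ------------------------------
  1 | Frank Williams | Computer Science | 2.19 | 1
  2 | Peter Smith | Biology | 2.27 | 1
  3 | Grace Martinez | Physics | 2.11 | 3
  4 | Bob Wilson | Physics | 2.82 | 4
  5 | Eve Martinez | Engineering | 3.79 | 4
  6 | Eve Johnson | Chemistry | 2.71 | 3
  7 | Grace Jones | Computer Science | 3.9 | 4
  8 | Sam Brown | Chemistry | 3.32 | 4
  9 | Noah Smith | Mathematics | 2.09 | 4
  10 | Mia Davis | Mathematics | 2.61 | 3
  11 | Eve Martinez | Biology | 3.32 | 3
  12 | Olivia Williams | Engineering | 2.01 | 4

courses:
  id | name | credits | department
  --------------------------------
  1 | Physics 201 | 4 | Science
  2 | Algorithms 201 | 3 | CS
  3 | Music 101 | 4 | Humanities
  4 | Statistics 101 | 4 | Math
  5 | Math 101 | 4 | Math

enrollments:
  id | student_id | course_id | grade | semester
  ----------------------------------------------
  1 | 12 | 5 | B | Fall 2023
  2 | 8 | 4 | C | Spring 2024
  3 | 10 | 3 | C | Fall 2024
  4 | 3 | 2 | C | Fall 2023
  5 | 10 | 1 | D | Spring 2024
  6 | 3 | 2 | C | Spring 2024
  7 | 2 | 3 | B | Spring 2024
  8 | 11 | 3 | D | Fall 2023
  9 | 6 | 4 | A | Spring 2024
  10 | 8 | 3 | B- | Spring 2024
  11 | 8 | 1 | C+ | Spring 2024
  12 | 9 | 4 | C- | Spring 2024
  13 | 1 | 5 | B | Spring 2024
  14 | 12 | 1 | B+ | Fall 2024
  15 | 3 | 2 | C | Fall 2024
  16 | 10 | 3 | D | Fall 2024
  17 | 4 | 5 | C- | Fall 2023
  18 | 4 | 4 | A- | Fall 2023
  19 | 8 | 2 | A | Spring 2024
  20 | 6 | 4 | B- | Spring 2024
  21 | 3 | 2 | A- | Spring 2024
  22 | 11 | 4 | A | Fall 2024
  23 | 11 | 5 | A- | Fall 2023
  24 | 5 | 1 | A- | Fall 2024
SELECT c.id, p.name AS student, c.semester, c.grade FROM enrollments c JOIN students p ON c.student_id = p.id ORDER BY c.semester DESC

Execution result:
id | student | semester | grade
2 | Sam Brown | Spring 2024 | C
5 | Mia Davis | Spring 2024 | D
6 | Grace Martinez | Spring 2024 | C
7 | Peter Smith | Spring 2024 | B
9 | Eve Johnson | Spring 2024 | A
10 | Sam Brown | Spring 2024 | B-
11 | Sam Brown | Spring 2024 | C+
12 | Noah Smith | Spring 2024 | C-
13 | Frank Williams | Spring 2024 | B
19 | Sam Brown | Spring 2024 | A
20 | Eve Johnson | Spring 2024 | B-
21 | Grace Martinez | Spring 2024 | A-
3 | Mia Davis | Fall 2024 | C
14 | Olivia Williams | Fall 2024 | B+
15 | Grace Martinez | Fall 2024 | C
16 | Mia Davis | Fall 2024 | D
22 | Eve Martinez | Fall 2024 | A
24 | Eve Martinez | Fall 2024 | A-
1 | Olivia Williams | Fall 2023 | B
4 | Grace Martinez | Fall 2023 | C
8 | Eve Martinez | Fall 2023 | D
17 | Bob Wilson | Fall 2023 | C-
18 | Bob Wilson | Fall 2023 | A-
23 | Eve Martinez | Fall 2023 | A-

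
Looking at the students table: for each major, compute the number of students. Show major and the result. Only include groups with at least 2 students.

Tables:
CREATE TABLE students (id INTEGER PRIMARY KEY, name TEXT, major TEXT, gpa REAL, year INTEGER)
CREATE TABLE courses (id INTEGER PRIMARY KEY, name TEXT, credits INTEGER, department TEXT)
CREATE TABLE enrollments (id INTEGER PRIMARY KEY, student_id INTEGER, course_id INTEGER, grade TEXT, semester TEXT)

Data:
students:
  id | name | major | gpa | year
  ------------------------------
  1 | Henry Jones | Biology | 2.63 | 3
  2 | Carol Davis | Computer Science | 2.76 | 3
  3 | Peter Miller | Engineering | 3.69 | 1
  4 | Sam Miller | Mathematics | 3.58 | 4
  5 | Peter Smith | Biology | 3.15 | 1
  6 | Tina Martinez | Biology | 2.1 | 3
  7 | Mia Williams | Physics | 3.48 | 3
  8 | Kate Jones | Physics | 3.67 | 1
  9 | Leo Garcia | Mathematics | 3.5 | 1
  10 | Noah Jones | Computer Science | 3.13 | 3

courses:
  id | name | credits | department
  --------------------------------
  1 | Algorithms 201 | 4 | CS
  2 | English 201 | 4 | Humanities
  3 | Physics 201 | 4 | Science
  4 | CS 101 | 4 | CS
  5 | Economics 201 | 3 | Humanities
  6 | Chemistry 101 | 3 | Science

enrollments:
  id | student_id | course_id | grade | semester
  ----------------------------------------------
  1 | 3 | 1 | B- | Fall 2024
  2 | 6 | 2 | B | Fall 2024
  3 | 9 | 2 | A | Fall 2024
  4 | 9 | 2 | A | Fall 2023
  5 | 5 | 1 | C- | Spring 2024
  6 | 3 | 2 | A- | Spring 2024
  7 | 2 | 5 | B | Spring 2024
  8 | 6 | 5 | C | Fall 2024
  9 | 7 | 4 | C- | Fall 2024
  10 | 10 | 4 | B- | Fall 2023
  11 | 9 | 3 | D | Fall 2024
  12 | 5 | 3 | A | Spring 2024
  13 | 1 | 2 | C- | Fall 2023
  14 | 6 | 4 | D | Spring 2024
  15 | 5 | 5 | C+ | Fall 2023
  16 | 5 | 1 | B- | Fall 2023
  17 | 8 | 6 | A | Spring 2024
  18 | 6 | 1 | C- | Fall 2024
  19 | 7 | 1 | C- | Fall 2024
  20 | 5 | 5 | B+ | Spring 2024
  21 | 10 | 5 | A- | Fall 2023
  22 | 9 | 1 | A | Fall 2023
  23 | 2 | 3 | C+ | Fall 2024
SELECT major, COUNT(*) AS n FROM students GROUP BY major HAVING COUNT(*) >= 2

Execution result:
major | n
Biology | 3
Computer Science | 2
Mathematics | 2
Physics | 2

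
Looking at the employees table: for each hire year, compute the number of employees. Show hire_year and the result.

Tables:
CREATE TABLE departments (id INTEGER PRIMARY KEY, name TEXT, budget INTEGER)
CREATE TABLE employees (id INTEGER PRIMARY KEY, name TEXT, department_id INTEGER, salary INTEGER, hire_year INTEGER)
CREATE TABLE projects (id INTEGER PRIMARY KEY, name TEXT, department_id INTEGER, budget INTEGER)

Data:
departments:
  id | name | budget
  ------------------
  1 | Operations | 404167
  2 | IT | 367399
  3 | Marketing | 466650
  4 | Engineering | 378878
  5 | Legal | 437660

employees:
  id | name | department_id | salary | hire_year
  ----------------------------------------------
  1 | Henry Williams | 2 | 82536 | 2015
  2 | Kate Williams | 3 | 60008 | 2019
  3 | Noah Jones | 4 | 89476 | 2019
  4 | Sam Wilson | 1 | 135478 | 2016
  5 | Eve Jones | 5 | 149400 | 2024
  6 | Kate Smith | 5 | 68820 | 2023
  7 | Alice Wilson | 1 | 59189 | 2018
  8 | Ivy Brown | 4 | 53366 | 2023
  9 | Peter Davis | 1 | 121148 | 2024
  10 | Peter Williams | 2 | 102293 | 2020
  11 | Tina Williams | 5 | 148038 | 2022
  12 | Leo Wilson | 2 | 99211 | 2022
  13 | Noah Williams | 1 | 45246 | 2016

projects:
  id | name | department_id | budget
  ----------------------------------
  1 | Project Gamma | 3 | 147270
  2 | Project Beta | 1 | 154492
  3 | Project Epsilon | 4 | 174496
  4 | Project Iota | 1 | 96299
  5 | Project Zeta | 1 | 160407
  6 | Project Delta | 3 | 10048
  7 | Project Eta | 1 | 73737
SELECT hire_year, COUNT(*) AS n FROM employees GROUP BY hire_year

Execution result:
hire_year | n
2015 | 1
2016 | 2
2018 | 1
2019 | 2
2020 | 1
2022 | 2
2023 | 2
2024 | 2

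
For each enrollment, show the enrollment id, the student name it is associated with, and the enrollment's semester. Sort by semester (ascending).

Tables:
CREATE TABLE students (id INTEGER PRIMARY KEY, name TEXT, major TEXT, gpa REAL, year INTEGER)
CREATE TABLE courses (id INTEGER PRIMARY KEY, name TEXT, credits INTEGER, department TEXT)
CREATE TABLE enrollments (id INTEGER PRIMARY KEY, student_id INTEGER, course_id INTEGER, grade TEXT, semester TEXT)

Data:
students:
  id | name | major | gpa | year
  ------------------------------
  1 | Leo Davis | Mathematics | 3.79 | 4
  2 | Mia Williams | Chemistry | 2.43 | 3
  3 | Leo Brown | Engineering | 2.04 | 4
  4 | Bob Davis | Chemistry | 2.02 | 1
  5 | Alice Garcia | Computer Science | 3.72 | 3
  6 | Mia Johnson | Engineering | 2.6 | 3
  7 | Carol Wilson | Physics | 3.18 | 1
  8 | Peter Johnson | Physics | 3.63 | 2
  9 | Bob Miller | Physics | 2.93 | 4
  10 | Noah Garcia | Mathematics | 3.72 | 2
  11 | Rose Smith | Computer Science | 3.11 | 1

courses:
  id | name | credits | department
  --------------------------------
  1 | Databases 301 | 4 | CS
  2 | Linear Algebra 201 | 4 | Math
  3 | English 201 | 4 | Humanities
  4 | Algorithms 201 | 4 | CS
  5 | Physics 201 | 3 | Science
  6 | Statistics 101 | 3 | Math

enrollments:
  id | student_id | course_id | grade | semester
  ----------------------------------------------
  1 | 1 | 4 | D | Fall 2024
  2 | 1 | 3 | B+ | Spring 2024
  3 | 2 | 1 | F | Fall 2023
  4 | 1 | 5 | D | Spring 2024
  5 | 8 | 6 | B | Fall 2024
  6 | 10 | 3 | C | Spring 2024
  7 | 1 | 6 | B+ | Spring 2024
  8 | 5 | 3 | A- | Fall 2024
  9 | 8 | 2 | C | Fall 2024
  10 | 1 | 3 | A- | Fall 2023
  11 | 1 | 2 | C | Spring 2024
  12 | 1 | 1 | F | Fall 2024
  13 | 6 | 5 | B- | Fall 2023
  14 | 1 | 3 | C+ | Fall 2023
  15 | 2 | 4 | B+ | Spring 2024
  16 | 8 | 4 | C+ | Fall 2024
SELECT c.id, p.name AS student, c.semester FROM enrollments c JOIN students p ON c.student_id = p.id ORDER BY c.semester ASC

Execution result:
id | student | semester
3 | Mia Williams | Fall 2023
10 | Leo Davis | Fall 2023
13 | Mia Johnson | Fall 2023
14 | Leo Davis | Fall 2023
1 | Leo Davis | Fall 2024
5 | Peter Johnson | Fall 2024
8 | Alice Garcia | Fall 2024
9 | Peter Johnson | Fall 2024
12 | Leo Davis | Fall 2024
16 | Peter Johnson | Fall 2024
2 | Leo Davis | Spring 2024
4 | Leo Davis | Spring 2024
6 | Noah Garcia | Spring 2024
7 | Leo Davis | Spring 2024
11 | Leo Davis | Spring 2024
15 | Mia Williams | Spring 2024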